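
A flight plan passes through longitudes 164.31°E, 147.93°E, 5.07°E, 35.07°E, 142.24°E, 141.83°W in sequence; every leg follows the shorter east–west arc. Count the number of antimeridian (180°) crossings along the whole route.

1

Leg 1: +164.31° → +147.93°, shortest Δλ = -16.38° (west) — does not cross 180°.
Leg 2: +147.93° → +5.07°, shortest Δλ = -142.86° (west) — does not cross 180°.
Leg 3: +5.07° → +35.07°, shortest Δλ = 30.0° (east) — does not cross 180°.
Leg 4: +35.07° → +142.24°, shortest Δλ = 107.17° (east) — does not cross 180°.
Leg 5: +142.24° → -141.83°, shortest Δλ = 75.93° (east) — crosses 180°.
Total crossings: 1.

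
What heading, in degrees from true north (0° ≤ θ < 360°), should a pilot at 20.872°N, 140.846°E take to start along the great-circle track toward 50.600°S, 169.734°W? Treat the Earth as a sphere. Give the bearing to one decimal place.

Δλ = -169.734 − 140.846 = -310.580°; wrapped into (−180°, 180°]: 49.420°.
θ = atan2( sin Δλ · cos φ₂ , cos φ₁ · sin φ₂ − sin φ₁ · cos φ₂ · cos Δλ )
  = atan2(0.48208, -0.86913) = 150.984° → normalised to [0°, 360°): 150.984°.

151.0°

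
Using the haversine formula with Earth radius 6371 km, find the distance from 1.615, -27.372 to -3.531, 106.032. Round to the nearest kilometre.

14835 km

Δλ = 106.032 − -27.372 = 133.404°.
Δφ = -3.531 − 1.615 = -5.146°.
a = sin²(Δφ/2) + cos φ₁ · cos φ₂ · sin²(Δλ/2) = 0.843649.
c = 2·atan2(√a, √(1−a)) = 2.32856 rad → d = 6371·c ≈ 14835.24 km.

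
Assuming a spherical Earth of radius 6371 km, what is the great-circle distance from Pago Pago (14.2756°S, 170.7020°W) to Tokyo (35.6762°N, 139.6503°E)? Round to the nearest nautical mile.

4115 nmi

Δλ = 139.6503 − -170.7020 = 310.3523°; wrapped into (−180°, 180°]: -49.6477°.
Δφ = 35.6762 − -14.2756 = 49.9518°.
a = sin²(Δφ/2) + cos φ₁ · cos φ₂ · sin²(Δλ/2) = 0.317041.
c = 2·atan2(√a, √(1−a)) = 1.19618 rad → d = 6371·c ≈ 7620.85 km ≈ 4114.93 nmi.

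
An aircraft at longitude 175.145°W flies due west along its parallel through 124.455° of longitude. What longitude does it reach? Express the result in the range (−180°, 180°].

Start at -175.145°; shift −124.455° → -299.600°.
-299.600° lies outside (−180°, 180°]; add 360° → +60.400°.

60.400°E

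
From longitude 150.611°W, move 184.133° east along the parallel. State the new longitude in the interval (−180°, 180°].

Start at -150.611°; shift +184.133° → +33.522°.
+33.522° already lies in (−180°, 180°].

33.522°E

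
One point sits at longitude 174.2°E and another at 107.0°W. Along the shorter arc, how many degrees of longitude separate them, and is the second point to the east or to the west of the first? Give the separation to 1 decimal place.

78.8° east

Raw difference: -107.0 − 174.2 = -281.2°.
Normalise into (−180°, 180°]: -281.2° + 360° = 78.8°.
Positive ⇒ the second point lies to the east; separation 78.8°.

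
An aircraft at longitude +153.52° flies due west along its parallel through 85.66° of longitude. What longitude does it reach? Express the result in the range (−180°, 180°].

+67.86°

Start at +153.52°; shift −85.66° → +67.86°.
+67.86° already lies in (−180°, 180°].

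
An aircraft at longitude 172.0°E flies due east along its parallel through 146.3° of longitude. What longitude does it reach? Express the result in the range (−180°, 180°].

Start at +172.0°; shift +146.3° → +318.3°.
+318.3° lies outside (−180°, 180°]; subtract 360° → -41.7°.

41.7°W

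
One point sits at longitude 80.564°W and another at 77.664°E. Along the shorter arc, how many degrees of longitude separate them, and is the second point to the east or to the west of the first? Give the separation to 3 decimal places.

158.228° east

Raw difference: 77.664 − -80.564 = 158.228°.
Normalise into (−180°, 180°]: 158.228° stays 158.228°.
Positive ⇒ the second point lies to the east; separation 158.228°.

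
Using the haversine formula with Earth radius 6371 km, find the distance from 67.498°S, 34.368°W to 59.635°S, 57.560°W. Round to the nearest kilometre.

1429 km

Δλ = -57.560 − -34.368 = -23.192°.
Δφ = -59.635 − -67.498 = 7.863°.
a = sin²(Δφ/2) + cos φ₁ · cos φ₂ · sin²(Δλ/2) = 0.012518.
c = 2·atan2(√a, √(1−a)) = 0.22424 rad → d = 6371·c ≈ 1428.61 km.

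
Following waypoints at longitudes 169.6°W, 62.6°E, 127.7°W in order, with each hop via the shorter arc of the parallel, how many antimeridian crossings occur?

Leg 1: -169.6° → +62.6°, shortest Δλ = -127.8° (west) — crosses 180°.
Leg 2: +62.6° → -127.7°, shortest Δλ = 169.7° (east) — crosses 180°.
Total crossings: 2.

2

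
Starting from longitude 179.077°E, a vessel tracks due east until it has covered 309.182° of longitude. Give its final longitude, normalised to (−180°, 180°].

128.259°E

Start at +179.077°; shift +309.182° → +488.259°.
+488.259° lies outside (−180°, 180°]; subtract 360° → +128.259°.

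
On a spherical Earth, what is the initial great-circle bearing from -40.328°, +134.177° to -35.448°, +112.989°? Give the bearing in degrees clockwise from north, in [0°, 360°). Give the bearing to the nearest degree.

280°

Δλ = 112.989 − 134.177 = -21.188°.
θ = atan2( sin Δλ · cos φ₂ , cos φ₁ · sin φ₂ − sin φ₁ · cos φ₂ · cos Δλ )
  = atan2(-0.29444, 0.04943) = -80.470° → normalised to [0°, 360°): 279.530°.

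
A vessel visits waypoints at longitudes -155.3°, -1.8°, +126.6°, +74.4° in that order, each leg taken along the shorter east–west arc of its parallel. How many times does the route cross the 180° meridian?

0

Leg 1: -155.3° → -1.8°, shortest Δλ = 153.5° (east) — does not cross 180°.
Leg 2: -1.8° → +126.6°, shortest Δλ = 128.4° (east) — does not cross 180°.
Leg 3: +126.6° → +74.4°, shortest Δλ = -52.2° (west) — does not cross 180°.
Total crossings: 0.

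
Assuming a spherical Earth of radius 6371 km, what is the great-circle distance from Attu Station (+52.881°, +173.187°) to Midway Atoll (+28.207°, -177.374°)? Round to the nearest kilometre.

Δλ = -177.374 − 173.187 = -350.561°; wrapped into (−180°, 180°]: 9.439°.
Δφ = 28.207 − 52.881 = -24.674°.
a = sin²(Δφ/2) + cos φ₁ · cos φ₂ · sin²(Δλ/2) = 0.049251.
c = 2·atan2(√a, √(1−a)) = 0.44758 rad → d = 6371·c ≈ 2851.53 km.

2852 km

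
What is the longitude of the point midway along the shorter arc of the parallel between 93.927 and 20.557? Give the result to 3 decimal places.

Signed shortest Δλ from +93.927° to +20.557° is -73.370°.
Midpoint longitude = +93.927° + (-73.370°)/2 = +93.927° − 36.685° = +57.242°.

+57.242°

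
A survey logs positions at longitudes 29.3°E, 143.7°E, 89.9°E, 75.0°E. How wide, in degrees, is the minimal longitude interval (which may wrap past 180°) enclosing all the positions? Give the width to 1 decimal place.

114.4°

Sort the longitudes: +29.3°, +75.0°, +89.9°, +143.7°.
Eastward gaps between consecutive values (wrapping around): 45.7°, 14.9°, 53.8°, 245.6°.
Largest gap = 245.6° ⇒ minimal covering band is its complement: 360° − 245.6° = 114.4°.
Band runs from +29.3° eastward to +143.7°.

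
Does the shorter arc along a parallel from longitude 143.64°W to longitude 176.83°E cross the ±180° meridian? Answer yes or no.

Naïve |176.83 − -143.64| = 320.47° > 180°, so the shorter arc goes the other way round — across 180°.
Signed shortest Δλ = ((176.83 − -143.64 + 180) mod 360) − 180 = -39.53°.
Going west by 39.53° from -143.64° passes through 180° before reaching +176.83°.

Yes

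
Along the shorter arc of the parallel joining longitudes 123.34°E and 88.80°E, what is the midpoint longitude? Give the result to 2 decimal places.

Signed shortest Δλ from +123.34° to +88.80° is -34.54°.
Midpoint longitude = +123.34° + (-34.54°)/2 = +123.34° − 17.27° = +106.07°.

106.07°E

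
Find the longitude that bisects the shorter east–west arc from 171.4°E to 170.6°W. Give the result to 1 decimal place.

Signed shortest Δλ from +171.4° to -170.6° is +18.0°.
Midpoint longitude = +171.4° + (+18.0°)/2 = +171.4° + 9.0° = +180.4°.
Normalise into (−180°, 180°]: -179.6°.
(The naïve average (+171.4 + -170.6)/2 = 0.4° is on the wrong side of the globe.)

179.6°W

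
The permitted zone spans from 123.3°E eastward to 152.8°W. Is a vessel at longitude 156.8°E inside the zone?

Yes

Band width going east from +123.3° to -152.8°: ((-152.8 − 123.3) mod 360) = 83.9°.
Offset of +156.8° east of the west edge: ((156.8 − 123.3) mod 360) = 33.5°.
33.5° ≤ 83.9° ⇒ inside.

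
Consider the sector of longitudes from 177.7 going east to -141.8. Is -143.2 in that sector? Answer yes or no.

Yes

Band width going east from +177.7° to -141.8°: ((-141.8 − 177.7) mod 360) = 40.5°.
Offset of -143.2° east of the west edge: ((-143.2 − 177.7) mod 360) = 39.1°.
39.1° ≤ 40.5° ⇒ inside.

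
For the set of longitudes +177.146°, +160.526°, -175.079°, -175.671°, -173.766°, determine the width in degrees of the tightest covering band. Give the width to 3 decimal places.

25.708°

Sort the longitudes: -175.671°, -175.079°, -173.766°, +160.526°, +177.146°.
Eastward gaps between consecutive values (wrapping around): 0.592°, 1.313°, 334.292°, 16.620°, 7.183°.
Largest gap = 334.292° ⇒ minimal covering band is its complement: 360° − 334.292° = 25.708°.
Band runs from +160.526° eastward to -173.766°, crossing the antimeridian.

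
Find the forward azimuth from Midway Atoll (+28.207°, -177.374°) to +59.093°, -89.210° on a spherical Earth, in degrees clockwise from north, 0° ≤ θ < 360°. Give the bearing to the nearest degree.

Δλ = -89.210 − -177.374 = 88.164°.
θ = atan2( sin Δλ · cos φ₂ , cos φ₁ · sin φ₂ − sin φ₁ · cos φ₂ · cos Δλ )
  = atan2(0.51338, 0.74833) = 34.451° → normalised to [0°, 360°): 34.451°.

34°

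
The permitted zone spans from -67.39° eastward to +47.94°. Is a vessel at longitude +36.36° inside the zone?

Yes

Band width going east from -67.39° to +47.94°: ((47.94 − -67.39) mod 360) = 115.33°.
Offset of +36.36° east of the west edge: ((36.36 − -67.39) mod 360) = 103.75°.
103.75° ≤ 115.33° ⇒ inside.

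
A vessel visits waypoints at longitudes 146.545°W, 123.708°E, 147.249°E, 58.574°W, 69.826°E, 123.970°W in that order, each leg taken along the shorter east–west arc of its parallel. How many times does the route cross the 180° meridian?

Leg 1: -146.545° → +123.708°, shortest Δλ = -89.747° (west) — crosses 180°.
Leg 2: +123.708° → +147.249°, shortest Δλ = 23.541° (east) — does not cross 180°.
Leg 3: +147.249° → -58.574°, shortest Δλ = 154.177° (east) — crosses 180°.
Leg 4: -58.574° → +69.826°, shortest Δλ = 128.4° (east) — does not cross 180°.
Leg 5: +69.826° → -123.970°, shortest Δλ = 166.204° (east) — crosses 180°.
Total crossings: 3.

3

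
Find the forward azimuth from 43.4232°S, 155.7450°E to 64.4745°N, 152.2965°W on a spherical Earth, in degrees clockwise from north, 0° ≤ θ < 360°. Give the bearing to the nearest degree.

22°

Δλ = -152.2965 − 155.7450 = -308.0415°; wrapped into (−180°, 180°]: 51.9585°.
θ = atan2( sin Δλ · cos φ₂ , cos φ₁ · sin φ₂ − sin φ₁ · cos φ₂ · cos Δλ )
  = atan2(0.33937, 0.83793) = 22.048° → normalised to [0°, 360°): 22.048°.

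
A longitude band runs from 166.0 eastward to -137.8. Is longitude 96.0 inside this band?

Band width going east from +166.0° to -137.8°: ((-137.8 − 166.0) mod 360) = 56.2°.
Offset of +96.0° east of the west edge: ((96.0 − 166.0) mod 360) = 290.0°.
290.0° > 56.2° ⇒ outside.

No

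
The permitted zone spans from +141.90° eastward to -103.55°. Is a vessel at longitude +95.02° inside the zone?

Band width going east from +141.90° to -103.55°: ((-103.55 − 141.90) mod 360) = 114.55°.
Offset of +95.02° east of the west edge: ((95.02 − 141.90) mod 360) = 313.12°.
313.12° > 114.55° ⇒ outside.

No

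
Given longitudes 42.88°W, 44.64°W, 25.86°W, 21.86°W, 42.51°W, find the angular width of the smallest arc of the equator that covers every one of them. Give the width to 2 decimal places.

22.78°

Sort the longitudes: -44.64°, -42.88°, -42.51°, -25.86°, -21.86°.
Eastward gaps between consecutive values (wrapping around): 1.76°, 0.37°, 16.65°, 4.00°, 337.22°.
Largest gap = 337.22° ⇒ minimal covering band is its complement: 360° − 337.22° = 22.78°.
Band runs from -44.64° eastward to -21.86°.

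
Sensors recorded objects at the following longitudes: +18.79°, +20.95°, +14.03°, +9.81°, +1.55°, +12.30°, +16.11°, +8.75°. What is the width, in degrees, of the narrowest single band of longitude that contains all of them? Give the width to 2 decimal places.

19.40°

Sort the longitudes: +1.55°, +8.75°, +9.81°, +12.30°, +14.03°, +16.11°, +18.79°, +20.95°.
Eastward gaps between consecutive values (wrapping around): 7.20°, 1.06°, 2.49°, 1.73°, 2.08°, 2.68°, 2.16°, 340.60°.
Largest gap = 340.60° ⇒ minimal covering band is its complement: 360° − 340.60° = 19.40°.
Band runs from +1.55° eastward to +20.95°.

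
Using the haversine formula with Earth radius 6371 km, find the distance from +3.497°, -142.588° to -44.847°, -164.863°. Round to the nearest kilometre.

Δλ = -164.863 − -142.588 = -22.275°.
Δφ = -44.847 − 3.497 = -48.344°.
a = sin²(Δφ/2) + cos φ₁ · cos φ₂ · sin²(Δλ/2) = 0.194077.
c = 2·atan2(√a, √(1−a)) = 0.91240 rad → d = 6371·c ≈ 5812.92 km.

5813 km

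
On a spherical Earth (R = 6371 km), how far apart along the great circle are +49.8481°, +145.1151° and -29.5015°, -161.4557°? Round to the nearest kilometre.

10275 km

Δλ = -161.4557 − 145.1151 = -306.5708°; wrapped into (−180°, 180°]: 53.4292°.
Δφ = -29.5015 − 49.8481 = -79.3496°.
a = sin²(Δφ/2) + cos φ₁ · cos φ₂ · sin²(Δλ/2) = 0.521008.
c = 2·atan2(√a, √(1−a)) = 1.61283 rad → d = 6371·c ≈ 10275.31 km.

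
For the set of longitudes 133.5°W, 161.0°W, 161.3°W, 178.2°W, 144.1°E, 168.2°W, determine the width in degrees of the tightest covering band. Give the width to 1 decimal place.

Sort the longitudes: -178.2°, -168.2°, -161.3°, -161.0°, -133.5°, +144.1°.
Eastward gaps between consecutive values (wrapping around): 10.0°, 6.9°, 0.3°, 27.5°, 277.6°, 37.7°.
Largest gap = 277.6° ⇒ minimal covering band is its complement: 360° − 277.6° = 82.4°.
Band runs from +144.1° eastward to -133.5°, crossing the antimeridian.

82.4°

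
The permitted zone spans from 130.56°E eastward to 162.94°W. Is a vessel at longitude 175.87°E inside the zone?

Yes

Band width going east from +130.56° to -162.94°: ((-162.94 − 130.56) mod 360) = 66.50°.
Offset of +175.87° east of the west edge: ((175.87 − 130.56) mod 360) = 45.31°.
45.31° ≤ 66.50° ⇒ inside.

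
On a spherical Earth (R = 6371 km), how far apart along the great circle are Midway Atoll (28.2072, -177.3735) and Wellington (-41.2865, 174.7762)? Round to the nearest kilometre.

7770 km

Δλ = 174.7762 − -177.3735 = 352.1497°; wrapped into (−180°, 180°]: -7.8503°.
Δφ = -41.2865 − 28.2072 = -69.4937°.
a = sin²(Δφ/2) + cos φ₁ · cos φ₂ · sin²(Δλ/2) = 0.327948.
c = 2·atan2(√a, √(1−a)) = 1.21951 rad → d = 6371·c ≈ 7769.51 km.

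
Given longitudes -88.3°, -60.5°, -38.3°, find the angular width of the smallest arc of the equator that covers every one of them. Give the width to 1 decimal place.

Sort the longitudes: -88.3°, -60.5°, -38.3°.
Eastward gaps between consecutive values (wrapping around): 27.8°, 22.2°, 310.0°.
Largest gap = 310.0° ⇒ minimal covering band is its complement: 360° − 310.0° = 50.0°.
Band runs from -88.3° eastward to -38.3°.

50.0°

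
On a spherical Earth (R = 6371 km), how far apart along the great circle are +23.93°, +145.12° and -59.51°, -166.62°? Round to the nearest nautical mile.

Δλ = -166.62 − 145.12 = -311.74°; wrapped into (−180°, 180°]: 48.26°.
Δφ = -59.51 − 23.93 = -83.44°.
a = sin²(Δφ/2) + cos φ₁ · cos φ₂ · sin²(Δλ/2) = 0.520386.
c = 2·atan2(√a, √(1−a)) = 1.61158 rad → d = 6371·c ≈ 10267.37 km ≈ 5543.94 nmi.

5544 nmi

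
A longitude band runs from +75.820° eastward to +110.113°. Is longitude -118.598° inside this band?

Band width going east from +75.820° to +110.113°: ((110.113 − 75.820) mod 360) = 34.293°.
Offset of -118.598° east of the west edge: ((-118.598 − 75.820) mod 360) = 165.582°.
165.582° > 34.293° ⇒ outside.

No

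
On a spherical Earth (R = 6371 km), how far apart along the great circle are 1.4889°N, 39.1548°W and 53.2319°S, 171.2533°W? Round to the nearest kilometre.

Δλ = -171.2533 − -39.1548 = -132.0985°.
Δφ = -53.2319 − 1.4889 = -54.7208°.
a = sin²(Δφ/2) + cos φ₁ · cos φ₂ · sin²(Δλ/2) = 0.710985.
c = 2·atan2(√a, √(1−a)) = 2.00641 rad → d = 6371·c ≈ 12782.86 km.

12783 km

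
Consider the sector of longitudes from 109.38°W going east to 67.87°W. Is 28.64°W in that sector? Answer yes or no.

No

Band width going east from -109.38° to -67.87°: ((-67.87 − -109.38) mod 360) = 41.51°.
Offset of -28.64° east of the west edge: ((-28.64 − -109.38) mod 360) = 80.74°.
80.74° > 41.51° ⇒ outside.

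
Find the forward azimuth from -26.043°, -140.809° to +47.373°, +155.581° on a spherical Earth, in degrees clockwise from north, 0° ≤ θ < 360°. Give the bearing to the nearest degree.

Δλ = 155.581 − -140.809 = 296.390°; wrapped into (−180°, 180°]: -63.610°.
θ = atan2( sin Δλ · cos φ₂ , cos φ₁ · sin φ₂ − sin φ₁ · cos φ₂ · cos Δλ )
  = atan2(-0.60665, 0.79323) = -37.408° → normalised to [0°, 360°): 322.592°.

323°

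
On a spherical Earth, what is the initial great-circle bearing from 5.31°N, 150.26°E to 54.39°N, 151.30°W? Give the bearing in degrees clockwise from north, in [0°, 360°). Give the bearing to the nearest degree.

Δλ = -151.30 − 150.26 = -301.56°; wrapped into (−180°, 180°]: 58.44°.
θ = atan2( sin Δλ · cos φ₂ , cos φ₁ · sin φ₂ − sin φ₁ · cos φ₂ · cos Δλ )
  = atan2(0.49614, 0.78131) = 32.416° → normalised to [0°, 360°): 32.416°.

32°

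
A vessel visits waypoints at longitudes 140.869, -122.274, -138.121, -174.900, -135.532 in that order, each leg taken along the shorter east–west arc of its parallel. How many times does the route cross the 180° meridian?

1

Leg 1: +140.869° → -122.274°, shortest Δλ = 96.857° (east) — crosses 180°.
Leg 2: -122.274° → -138.121°, shortest Δλ = -15.847° (west) — does not cross 180°.
Leg 3: -138.121° → -174.900°, shortest Δλ = -36.779° (west) — does not cross 180°.
Leg 4: -174.900° → -135.532°, shortest Δλ = 39.368° (east) — does not cross 180°.
Total crossings: 1.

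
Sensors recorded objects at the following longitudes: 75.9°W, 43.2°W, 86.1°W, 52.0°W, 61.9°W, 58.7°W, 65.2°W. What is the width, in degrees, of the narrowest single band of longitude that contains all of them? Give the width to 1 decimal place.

42.9°

Sort the longitudes: -86.1°, -75.9°, -65.2°, -61.9°, -58.7°, -52.0°, -43.2°.
Eastward gaps between consecutive values (wrapping around): 10.2°, 10.7°, 3.3°, 3.2°, 6.7°, 8.8°, 317.1°.
Largest gap = 317.1° ⇒ minimal covering band is its complement: 360° − 317.1° = 42.9°.
Band runs from -86.1° eastward to -43.2°.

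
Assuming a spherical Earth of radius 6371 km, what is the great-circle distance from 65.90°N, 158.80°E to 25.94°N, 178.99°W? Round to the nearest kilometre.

Δλ = -178.99 − 158.80 = -337.79°; wrapped into (−180°, 180°]: 22.21°.
Δφ = 25.94 − 65.90 = -39.96°.
a = sin²(Δφ/2) + cos φ₁ · cos φ₂ · sin²(Δλ/2) = 0.130375.
c = 2·atan2(√a, √(1−a)) = 0.73884 rad → d = 6371·c ≈ 4707.16 km.

4707 km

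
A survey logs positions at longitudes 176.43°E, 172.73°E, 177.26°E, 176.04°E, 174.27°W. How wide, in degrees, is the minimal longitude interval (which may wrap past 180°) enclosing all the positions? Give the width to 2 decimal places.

Sort the longitudes: -174.27°, +172.73°, +176.04°, +176.43°, +177.26°.
Eastward gaps between consecutive values (wrapping around): 347.00°, 3.31°, 0.39°, 0.83°, 8.47°.
Largest gap = 347.00° ⇒ minimal covering band is its complement: 360° − 347.00° = 13.00°.
Band runs from +172.73° eastward to -174.27°, crossing the antimeridian.

13.00°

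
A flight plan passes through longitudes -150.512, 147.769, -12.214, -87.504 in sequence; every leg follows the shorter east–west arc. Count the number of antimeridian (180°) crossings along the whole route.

Leg 1: -150.512° → +147.769°, shortest Δλ = -61.719° (west) — crosses 180°.
Leg 2: +147.769° → -12.214°, shortest Δλ = -159.983° (west) — does not cross 180°.
Leg 3: -12.214° → -87.504°, shortest Δλ = -75.29° (west) — does not cross 180°.
Total crossings: 1.

1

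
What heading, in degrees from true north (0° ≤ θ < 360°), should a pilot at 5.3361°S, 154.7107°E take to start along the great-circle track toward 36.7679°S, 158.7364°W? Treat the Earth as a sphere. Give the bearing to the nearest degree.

133°

Δλ = -158.7364 − 154.7107 = -313.4471°; wrapped into (−180°, 180°]: 46.5529°.
θ = atan2( sin Δλ · cos φ₂ , cos φ₁ · sin φ₂ − sin φ₁ · cos φ₂ · cos Δλ )
  = atan2(0.58158, -0.54475) = 133.127° → normalised to [0°, 360°): 133.127°.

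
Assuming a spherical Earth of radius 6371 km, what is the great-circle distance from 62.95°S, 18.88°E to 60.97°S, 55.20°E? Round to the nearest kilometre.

1885 km

Δλ = 55.20 − 18.88 = 36.32°.
Δφ = -60.97 − -62.95 = 1.98°.
a = sin²(Δφ/2) + cos φ₁ · cos φ₂ · sin²(Δλ/2) = 0.021736.
c = 2·atan2(√a, √(1−a)) = 0.29594 rad → d = 6371·c ≈ 1885.43 km.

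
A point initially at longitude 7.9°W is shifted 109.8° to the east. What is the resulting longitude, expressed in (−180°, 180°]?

Start at -7.9°; shift +109.8° → +101.9°.
+101.9° already lies in (−180°, 180°].

101.9°E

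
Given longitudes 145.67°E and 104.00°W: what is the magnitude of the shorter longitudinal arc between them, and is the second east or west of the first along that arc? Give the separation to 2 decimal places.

Raw difference: -104.00 − 145.67 = -249.67°.
Normalise into (−180°, 180°]: -249.67° + 360° = 110.33°.
Positive ⇒ the second point lies to the east; separation 110.33°.

110.33° east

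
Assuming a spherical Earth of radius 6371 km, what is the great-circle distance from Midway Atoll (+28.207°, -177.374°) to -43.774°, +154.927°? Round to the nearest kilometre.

Δλ = 154.927 − -177.374 = 332.301°; wrapped into (−180°, 180°]: -27.699°.
Δφ = -43.774 − 28.207 = -71.981°.
a = sin²(Δφ/2) + cos φ₁ · cos φ₂ · sin²(Δλ/2) = 0.381795.
c = 2·atan2(√a, √(1−a)) = 1.33213 rad → d = 6371·c ≈ 8486.98 km.

8487 km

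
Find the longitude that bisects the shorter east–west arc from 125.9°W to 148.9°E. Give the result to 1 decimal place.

Signed shortest Δλ from -125.9° to +148.9° is -85.2°.
Midpoint longitude = -125.9° + (-85.2°)/2 = -125.9° − 42.6° = -168.5°.
(The naïve average (-125.9 + +148.9)/2 = 11.5° is on the wrong side of the globe.)

168.5°W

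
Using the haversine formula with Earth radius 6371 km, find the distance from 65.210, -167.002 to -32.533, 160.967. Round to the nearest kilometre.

11216 km

Δλ = 160.967 − -167.002 = 327.969°; wrapped into (−180°, 180°]: -32.031°.
Δφ = -32.533 − 65.210 = -97.743°.
a = sin²(Δφ/2) + cos φ₁ · cos φ₂ · sin²(Δλ/2) = 0.594273.
c = 2·atan2(√a, √(1−a)) = 1.76048 rad → d = 6371·c ≈ 11216.00 km.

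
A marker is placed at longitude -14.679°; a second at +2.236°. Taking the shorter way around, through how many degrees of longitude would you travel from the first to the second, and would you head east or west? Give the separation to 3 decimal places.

16.915° east

Raw difference: 2.236 − -14.679 = 16.915°.
Normalise into (−180°, 180°]: 16.915° stays 16.915°.
Positive ⇒ the second point lies to the east; separation 16.915°.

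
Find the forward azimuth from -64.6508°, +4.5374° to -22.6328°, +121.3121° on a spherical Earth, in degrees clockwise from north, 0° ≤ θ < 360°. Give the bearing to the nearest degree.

Δλ = 121.3121 − 4.5374 = 116.7747°.
θ = atan2( sin Δλ · cos φ₂ , cos φ₁ · sin φ₂ − sin φ₁ · cos φ₂ · cos Δλ )
  = atan2(0.82403, -0.54051) = 123.262° → normalised to [0°, 360°): 123.262°.

123°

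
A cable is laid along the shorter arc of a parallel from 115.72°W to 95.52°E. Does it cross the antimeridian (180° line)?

Naïve |95.52 − -115.72| = 211.24° > 180°, so the shorter arc goes the other way round — across 180°.
Signed shortest Δλ = ((95.52 − -115.72 + 180) mod 360) − 180 = -148.76°.
Going west by 148.76° from -115.72° passes through 180° before reaching +95.52°.

Yes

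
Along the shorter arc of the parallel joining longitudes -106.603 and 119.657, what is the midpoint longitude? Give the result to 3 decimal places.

-173.473°

Signed shortest Δλ from -106.603° to +119.657° is -133.740°.
Midpoint longitude = -106.603° + (-133.740°)/2 = -106.603° − 66.870° = -173.473°.
(The naïve average (-106.603 + +119.657)/2 = 6.527° is on the wrong side of the globe.)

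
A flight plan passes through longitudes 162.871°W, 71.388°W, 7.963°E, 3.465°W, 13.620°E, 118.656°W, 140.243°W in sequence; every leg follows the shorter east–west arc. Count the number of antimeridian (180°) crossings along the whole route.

Leg 1: -162.871° → -71.388°, shortest Δλ = 91.483° (east) — does not cross 180°.
Leg 2: -71.388° → +7.963°, shortest Δλ = 79.351° (east) — does not cross 180°.
Leg 3: +7.963° → -3.465°, shortest Δλ = -11.428° (west) — does not cross 180°.
Leg 4: -3.465° → +13.620°, shortest Δλ = 17.085° (east) — does not cross 180°.
Leg 5: +13.620° → -118.656°, shortest Δλ = -132.276° (west) — does not cross 180°.
Leg 6: -118.656° → -140.243°, shortest Δλ = -21.587° (west) — does not cross 180°.
Total crossings: 0.

0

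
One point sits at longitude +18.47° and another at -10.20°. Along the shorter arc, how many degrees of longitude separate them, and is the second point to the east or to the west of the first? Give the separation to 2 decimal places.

28.67° west

Raw difference: -10.20 − 18.47 = -28.67°.
Normalise into (−180°, 180°]: -28.67° stays -28.67°.
Negative ⇒ the second point lies to the west; separation 28.67°.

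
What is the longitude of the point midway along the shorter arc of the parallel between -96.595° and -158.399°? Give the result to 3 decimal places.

Signed shortest Δλ from -96.595° to -158.399° is -61.804°.
Midpoint longitude = -96.595° + (-61.804°)/2 = -96.595° − 30.902° = -127.497°.

-127.497°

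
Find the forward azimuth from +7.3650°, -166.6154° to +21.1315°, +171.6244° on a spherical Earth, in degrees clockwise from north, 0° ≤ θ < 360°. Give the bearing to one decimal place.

Δλ = 171.6244 − -166.6154 = 338.2398°; wrapped into (−180°, 180°]: -21.7602°.
θ = atan2( sin Δλ · cos φ₂ , cos φ₁ · sin φ₂ − sin φ₁ · cos φ₂ · cos Δλ )
  = atan2(-0.34579, 0.24649) = -54.518° → normalised to [0°, 360°): 305.482°.

305.5°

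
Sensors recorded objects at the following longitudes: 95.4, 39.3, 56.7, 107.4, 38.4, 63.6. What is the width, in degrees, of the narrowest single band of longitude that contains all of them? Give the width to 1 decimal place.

Sort the longitudes: +38.4°, +39.3°, +56.7°, +63.6°, +95.4°, +107.4°.
Eastward gaps between consecutive values (wrapping around): 0.9°, 17.4°, 6.9°, 31.8°, 12.0°, 291.0°.
Largest gap = 291.0° ⇒ minimal covering band is its complement: 360° − 291.0° = 69.0°.
Band runs from +38.4° eastward to +107.4°.

69.0°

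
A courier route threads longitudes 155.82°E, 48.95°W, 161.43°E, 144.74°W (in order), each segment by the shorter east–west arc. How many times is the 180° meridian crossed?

3

Leg 1: +155.82° → -48.95°, shortest Δλ = 155.23° (east) — crosses 180°.
Leg 2: -48.95° → +161.43°, shortest Δλ = -149.62° (west) — crosses 180°.
Leg 3: +161.43° → -144.74°, shortest Δλ = 53.83° (east) — crosses 180°.
Total crossings: 3.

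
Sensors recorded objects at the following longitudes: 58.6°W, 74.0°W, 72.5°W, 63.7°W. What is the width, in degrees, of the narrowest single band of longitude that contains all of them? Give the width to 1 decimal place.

Sort the longitudes: -74.0°, -72.5°, -63.7°, -58.6°.
Eastward gaps between consecutive values (wrapping around): 1.5°, 8.8°, 5.1°, 344.6°.
Largest gap = 344.6° ⇒ minimal covering band is its complement: 360° − 344.6° = 15.4°.
Band runs from -74.0° eastward to -58.6°.

15.4°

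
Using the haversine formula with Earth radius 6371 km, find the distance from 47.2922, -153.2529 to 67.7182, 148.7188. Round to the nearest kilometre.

3925 km

Δλ = 148.7188 − -153.2529 = 301.9717°; wrapped into (−180°, 180°]: -58.0283°.
Δφ = 67.7182 − 47.2922 = 20.4260°.
a = sin²(Δφ/2) + cos φ₁ · cos φ₂ · sin²(Δλ/2) = 0.091937.
c = 2·atan2(√a, √(1−a)) = 0.61612 rad → d = 6371·c ≈ 3925.32 km.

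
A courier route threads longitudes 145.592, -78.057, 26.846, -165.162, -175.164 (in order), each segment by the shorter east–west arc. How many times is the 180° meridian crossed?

Leg 1: +145.592° → -78.057°, shortest Δλ = 136.351° (east) — crosses 180°.
Leg 2: -78.057° → +26.846°, shortest Δλ = 104.903° (east) — does not cross 180°.
Leg 3: +26.846° → -165.162°, shortest Δλ = 167.992° (east) — crosses 180°.
Leg 4: -165.162° → -175.164°, shortest Δλ = -10.002° (west) — does not cross 180°.
Total crossings: 2.

2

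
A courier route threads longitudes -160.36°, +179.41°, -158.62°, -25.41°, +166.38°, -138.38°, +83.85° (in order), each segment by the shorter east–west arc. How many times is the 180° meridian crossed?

5

Leg 1: -160.36° → +179.41°, shortest Δλ = -20.23° (west) — crosses 180°.
Leg 2: +179.41° → -158.62°, shortest Δλ = 21.97° (east) — crosses 180°.
Leg 3: -158.62° → -25.41°, shortest Δλ = 133.21° (east) — does not cross 180°.
Leg 4: -25.41° → +166.38°, shortest Δλ = -168.21° (west) — crosses 180°.
Leg 5: +166.38° → -138.38°, shortest Δλ = 55.24° (east) — crosses 180°.
Leg 6: -138.38° → +83.85°, shortest Δλ = -137.77° (west) — crosses 180°.
Total crossings: 5.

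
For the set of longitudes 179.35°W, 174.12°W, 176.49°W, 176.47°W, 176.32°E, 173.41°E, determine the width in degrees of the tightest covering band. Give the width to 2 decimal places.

Sort the longitudes: -179.35°, -176.49°, -176.47°, -174.12°, +173.41°, +176.32°.
Eastward gaps between consecutive values (wrapping around): 2.86°, 0.02°, 2.35°, 347.53°, 2.91°, 4.33°.
Largest gap = 347.53° ⇒ minimal covering band is its complement: 360° − 347.53° = 12.47°.
Band runs from +173.41° eastward to -174.12°, crossing the antimeridian.

12.47°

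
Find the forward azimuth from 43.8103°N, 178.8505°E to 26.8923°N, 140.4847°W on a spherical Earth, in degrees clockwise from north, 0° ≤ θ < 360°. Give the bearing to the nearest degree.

Δλ = -140.4847 − 178.8505 = -319.3352°; wrapped into (−180°, 180°]: 40.6648°.
θ = atan2( sin Δλ · cos φ₂ , cos φ₁ · sin φ₂ − sin φ₁ · cos φ₂ · cos Δλ )
  = atan2(0.58116, -0.14192) = 103.723° → normalised to [0°, 360°): 103.723°.

104°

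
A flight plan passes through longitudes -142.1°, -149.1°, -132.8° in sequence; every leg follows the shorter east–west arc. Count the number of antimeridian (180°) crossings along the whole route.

Leg 1: -142.1° → -149.1°, shortest Δλ = -7.0° (west) — does not cross 180°.
Leg 2: -149.1° → -132.8°, shortest Δλ = 16.3° (east) — does not cross 180°.
Total crossings: 0.

0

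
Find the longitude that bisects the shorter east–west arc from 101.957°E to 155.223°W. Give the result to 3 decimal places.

153.367°E

Signed shortest Δλ from +101.957° to -155.223° is +102.820°.
Midpoint longitude = +101.957° + (+102.820°)/2 = +101.957° + 51.410° = +153.367°.
(The naïve average (+101.957 + -155.223)/2 = -26.633° is on the wrong side of the globe.)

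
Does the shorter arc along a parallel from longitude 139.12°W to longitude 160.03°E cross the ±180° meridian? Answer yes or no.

Yes

Naïve |160.03 − -139.12| = 299.15° > 180°, so the shorter arc goes the other way round — across 180°.
Signed shortest Δλ = ((160.03 − -139.12 + 180) mod 360) − 180 = -60.85°.
Going west by 60.85° from -139.12° passes through 180° before reaching +160.03°.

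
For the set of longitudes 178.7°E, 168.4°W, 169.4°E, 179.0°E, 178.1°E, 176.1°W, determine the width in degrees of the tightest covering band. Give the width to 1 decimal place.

Sort the longitudes: -176.1°, -168.4°, +169.4°, +178.1°, +178.7°, +179.0°.
Eastward gaps between consecutive values (wrapping around): 7.7°, 337.8°, 8.7°, 0.6°, 0.3°, 4.9°.
Largest gap = 337.8° ⇒ minimal covering band is its complement: 360° − 337.8° = 22.2°.
Band runs from +169.4° eastward to -168.4°, crossing the antimeridian.

22.2°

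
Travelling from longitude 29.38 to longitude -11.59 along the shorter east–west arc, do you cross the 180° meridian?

Signed shortest Δλ = ((-11.59 − 29.38 + 180) mod 360) − 180 = -40.97°.
Going west by 40.97° from +29.38° reaches -11.59° without touching 180°.

No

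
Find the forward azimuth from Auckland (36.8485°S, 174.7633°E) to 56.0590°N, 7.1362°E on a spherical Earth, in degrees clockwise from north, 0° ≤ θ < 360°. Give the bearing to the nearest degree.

340°

Δλ = 7.1362 − 174.7633 = -167.6271°.
θ = atan2( sin Δλ · cos φ₂ , cos φ₁ · sin φ₂ − sin φ₁ · cos φ₂ · cos Δλ )
  = atan2(-0.11964, 0.33682) = -19.555° → normalised to [0°, 360°): 340.445°.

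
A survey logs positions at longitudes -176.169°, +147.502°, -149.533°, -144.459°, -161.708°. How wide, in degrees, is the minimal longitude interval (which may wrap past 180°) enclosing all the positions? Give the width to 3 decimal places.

68.039°

Sort the longitudes: -176.169°, -161.708°, -149.533°, -144.459°, +147.502°.
Eastward gaps between consecutive values (wrapping around): 14.461°, 12.175°, 5.074°, 291.961°, 36.329°.
Largest gap = 291.961° ⇒ minimal covering band is its complement: 360° − 291.961° = 68.039°.
Band runs from +147.502° eastward to -144.459°, crossing the antimeridian.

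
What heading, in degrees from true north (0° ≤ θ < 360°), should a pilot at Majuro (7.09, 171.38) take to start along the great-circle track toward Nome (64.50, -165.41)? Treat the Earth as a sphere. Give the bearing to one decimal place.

Δλ = -165.41 − 171.38 = -336.79°; wrapped into (−180°, 180°]: 23.21°.
θ = atan2( sin Δλ · cos φ₂ , cos φ₁ · sin φ₂ − sin φ₁ · cos φ₂ · cos Δλ )
  = atan2(0.16967, 0.84685) = 11.329° → normalised to [0°, 360°): 11.329°.

11.3°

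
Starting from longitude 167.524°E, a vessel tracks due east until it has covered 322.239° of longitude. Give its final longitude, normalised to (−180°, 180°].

129.763°E

Start at +167.524°; shift +322.239° → +489.763°.
+489.763° lies outside (−180°, 180°]; subtract 360° → +129.763°.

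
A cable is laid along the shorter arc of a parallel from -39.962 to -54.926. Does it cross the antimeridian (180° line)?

Signed shortest Δλ = ((-54.926 − -39.962 + 180) mod 360) − 180 = -14.964°.
Going west by 14.964° from -39.962° reaches -54.926° without touching 180°.

No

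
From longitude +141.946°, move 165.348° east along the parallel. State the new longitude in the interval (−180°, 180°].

-52.706°

Start at +141.946°; shift +165.348° → +307.294°.
+307.294° lies outside (−180°, 180°]; subtract 360° → -52.706°.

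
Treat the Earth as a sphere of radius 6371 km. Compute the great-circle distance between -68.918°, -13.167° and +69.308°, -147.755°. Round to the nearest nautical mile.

Δλ = -147.755 − -13.167 = -134.588°.
Δφ = 69.308 − -68.918 = 138.226°.
a = sin²(Δφ/2) + cos φ₁ · cos φ₂ · sin²(Δλ/2) = 0.981051.
c = 2·atan2(√a, √(1−a)) = 2.86540 rad → d = 6371·c ≈ 18255.49 km ≈ 9857.18 nmi.

9857 nmi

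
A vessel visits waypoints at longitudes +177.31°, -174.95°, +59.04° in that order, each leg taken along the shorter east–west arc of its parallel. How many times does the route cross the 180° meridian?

Leg 1: +177.31° → -174.95°, shortest Δλ = 7.74° (east) — crosses 180°.
Leg 2: -174.95° → +59.04°, shortest Δλ = -126.01° (west) — crosses 180°.
Total crossings: 2.

2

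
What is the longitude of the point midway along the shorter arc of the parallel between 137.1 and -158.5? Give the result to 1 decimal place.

Signed shortest Δλ from +137.1° to -158.5° is +64.4°.
Midpoint longitude = +137.1° + (+64.4°)/2 = +137.1° + 32.2° = +169.3°.
(The naïve average (+137.1 + -158.5)/2 = -10.7° is on the wrong side of the globe.)

+169.3°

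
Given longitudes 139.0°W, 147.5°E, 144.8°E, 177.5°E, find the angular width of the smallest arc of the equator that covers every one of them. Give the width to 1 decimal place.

Sort the longitudes: -139.0°, +144.8°, +147.5°, +177.5°.
Eastward gaps between consecutive values (wrapping around): 283.8°, 2.7°, 30.0°, 43.5°.
Largest gap = 283.8° ⇒ minimal covering band is its complement: 360° − 283.8° = 76.2°.
Band runs from +144.8° eastward to -139.0°, crossing the antimeridian.

76.2°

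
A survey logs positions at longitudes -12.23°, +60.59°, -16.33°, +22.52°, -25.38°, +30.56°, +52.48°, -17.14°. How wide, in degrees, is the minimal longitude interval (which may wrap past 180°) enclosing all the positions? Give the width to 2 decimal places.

85.97°

Sort the longitudes: -25.38°, -17.14°, -16.33°, -12.23°, +22.52°, +30.56°, +52.48°, +60.59°.
Eastward gaps between consecutive values (wrapping around): 8.24°, 0.81°, 4.10°, 34.75°, 8.04°, 21.92°, 8.11°, 274.03°.
Largest gap = 274.03° ⇒ minimal covering band is its complement: 360° − 274.03° = 85.97°.
Band runs from -25.38° eastward to +60.59°.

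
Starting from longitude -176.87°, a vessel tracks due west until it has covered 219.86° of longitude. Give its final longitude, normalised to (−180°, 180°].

Start at -176.87°; shift −219.86° → -396.73°.
-396.73° lies outside (−180°, 180°]; add 360° → -36.73°.

-36.73°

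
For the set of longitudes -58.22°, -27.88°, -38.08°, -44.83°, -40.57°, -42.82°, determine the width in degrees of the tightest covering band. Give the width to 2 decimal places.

Sort the longitudes: -58.22°, -44.83°, -42.82°, -40.57°, -38.08°, -27.88°.
Eastward gaps between consecutive values (wrapping around): 13.39°, 2.01°, 2.25°, 2.49°, 10.20°, 329.66°.
Largest gap = 329.66° ⇒ minimal covering band is its complement: 360° − 329.66° = 30.34°.
Band runs from -58.22° eastward to -27.88°.

30.34°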